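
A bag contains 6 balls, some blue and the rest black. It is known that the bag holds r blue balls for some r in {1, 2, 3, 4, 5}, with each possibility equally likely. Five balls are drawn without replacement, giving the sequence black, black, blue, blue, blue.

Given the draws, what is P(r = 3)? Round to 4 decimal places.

For each hypothesis, P(data | H) works out to: P(data | r = 1) = (5/6)(4/5)(1/4)(0/3) = 0; P(data | r = 2) = (4/6)(3/5)(2/4)(1/3)(0/2) = 0; P(data | r = 3) = (3/6)(2/5)(3/4)(2/3)(1/2) = 1/20; P(data | r = 4) = (2/6)(1/5)(4/4)(3/3)(2/2) = 1/15; P(data | r = 5) = (1/6)(0/5) = 0.
Multiplying each by its prior: 1/5 · 0 = 0, 1/5 · 0 = 0, 1/5 · 1/20 = 1/100, 1/5 · 1/15 = 1/75, 1/5 · 0 = 0; with total 7/300.
Therefore the posterior P(r = 3 | data) = (1/100) / (7/300) = 3/7.

0.4286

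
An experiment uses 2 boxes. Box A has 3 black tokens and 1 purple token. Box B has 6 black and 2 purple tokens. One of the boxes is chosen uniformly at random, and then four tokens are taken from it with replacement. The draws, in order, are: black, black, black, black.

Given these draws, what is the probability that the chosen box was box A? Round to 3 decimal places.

For each hypothesis, P(data | H) works out to: P(data | box A) = (3/4)(3/4)(3/4)(3/4) = 81/256; P(data | box B) = (6/8)(6/8)(6/8)(6/8) = 81/256.
The prior-weighted likelihoods are 1/2 · 81/256 = 81/512, 1/2 · 81/256 = 81/512; summing to 81/256.
By Bayes' rule, P(box A | data) = (81/512) / (81/256) = 1/2.

0.500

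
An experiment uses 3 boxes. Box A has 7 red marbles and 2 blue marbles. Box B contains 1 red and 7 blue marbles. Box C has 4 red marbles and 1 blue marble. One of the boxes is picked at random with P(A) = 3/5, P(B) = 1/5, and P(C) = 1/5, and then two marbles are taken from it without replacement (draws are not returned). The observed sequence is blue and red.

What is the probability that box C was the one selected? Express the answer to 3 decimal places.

For each hypothesis, P(data | H) works out to: P(data | box A) = (2/9)(7/8) = 7/36; P(data | box B) = (7/8)(1/7) = 1/8; P(data | box C) = (1/5)(4/4) = 1/5.
Weighting by the prior gives 3/5 · 7/36 = 7/60, 1/5 · 1/8 = 1/40, 1/5 · 1/5 = 1/25; these sum to 109/600.
By Bayes' rule, P(box C | data) = (1/25) / (109/600) = 24/109.

0.220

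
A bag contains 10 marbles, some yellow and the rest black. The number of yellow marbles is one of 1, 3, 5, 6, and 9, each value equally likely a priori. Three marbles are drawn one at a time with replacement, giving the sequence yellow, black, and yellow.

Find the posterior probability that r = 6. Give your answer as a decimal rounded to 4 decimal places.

Compute the likelihood of the observed sequence for each case: P(data | r = 1) = (1/10)(9/10)(1/10) = 0.009; P(data | r = 3) = (3/10)(7/10)(3/10) = 0.063; P(data | r = 5) = (5/10)(5/10)(5/10) = 0.125; P(data | r = 6) = (6/10)(4/10)(6/10) = 0.144; P(data | r = 9) = (9/10)(1/10)(9/10) = 0.081.
Weighting by the prior gives 1/5 · 0.009 = 0.0018, 1/5 · 0.063 = 0.0126, 1/5 · 0.125 = 0.025, 1/5 · 0.144 = 0.0288, 1/5 · 0.081 = 0.0162; summing to 0.0844.
Therefore the posterior P(r = 6 | data) = (0.0288) / (0.0844) = 0.34123.

0.3412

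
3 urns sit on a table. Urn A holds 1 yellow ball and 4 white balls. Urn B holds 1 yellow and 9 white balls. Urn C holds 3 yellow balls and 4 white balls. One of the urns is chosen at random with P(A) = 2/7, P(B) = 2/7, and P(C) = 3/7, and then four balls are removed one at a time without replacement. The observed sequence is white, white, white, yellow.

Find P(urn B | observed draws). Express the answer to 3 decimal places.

The likelihood of the observed sequence under each hypothesis: P(data | urn A) = (4/5)(3/4)(2/3)(1/2) = 1/5; P(data | urn B) = (9/10)(8/9)(7/8)(1/7) = 1/10; P(data | urn C) = (4/7)(3/6)(2/5)(3/4) = 3/35.
Multiplying each by its prior: 2/7 · 1/5 = 2/35, 2/7 · 1/10 = 1/35, 3/7 · 3/35 = 9/245; with total 6/49.
Hence P(urn B | data) = (1/35) / (6/49) = 7/30.

0.233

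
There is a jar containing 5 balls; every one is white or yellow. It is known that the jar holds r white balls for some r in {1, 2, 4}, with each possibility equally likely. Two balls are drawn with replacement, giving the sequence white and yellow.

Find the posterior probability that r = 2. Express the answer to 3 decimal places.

0.429

The likelihood of the observed sequence under each hypothesis: P(data | r = 1) = (1/5)(4/5) = 4/25; P(data | r = 2) = (2/5)(3/5) = 6/25; P(data | r = 4) = (4/5)(1/5) = 4/25.
Multiplying each by its prior: 1/3 · 4/25 = 4/75, 1/3 · 6/25 = 2/25, 1/3 · 4/25 = 4/75; these sum to 14/75.
By Bayes' rule, P(r = 2 | data) = (2/25) / (14/75) = 3/7.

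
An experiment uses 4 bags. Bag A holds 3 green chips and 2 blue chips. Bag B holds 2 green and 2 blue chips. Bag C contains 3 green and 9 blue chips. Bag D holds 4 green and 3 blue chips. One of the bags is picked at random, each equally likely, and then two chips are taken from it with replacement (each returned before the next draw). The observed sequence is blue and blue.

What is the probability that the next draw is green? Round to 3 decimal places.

0.404

For each hypothesis, P(data | H) works out to: P(data | bag A) = (2/5)(2/5) = 0.16; P(data | bag B) = (2/4)(2/4) = 0.25; P(data | bag C) = (9/12)(9/12) = 0.5625; P(data | bag D) = (3/7)(3/7) = 0.18367.
Multiplying each by its prior: 1/4 · 0.16 = 0.04, 1/4 · 0.25 = 0.0625, 1/4 · 0.5625 = 0.14062, 1/4 · 0.18367 = 0.045918; these sum to 0.28904.
The posterior is then P(bag A | data) = 0.13839, P(bag B | data) = 0.21623, P(bag C | data) = 0.48652, P(bag D | data) = 0.15886.
So P(green next | data) = Σ P(green next | H) P(H | data) = (3/5)(0.13839) + (1/2)(0.21623) + (1/4)(0.48652) + (4/7)(0.15886) = 0.40356.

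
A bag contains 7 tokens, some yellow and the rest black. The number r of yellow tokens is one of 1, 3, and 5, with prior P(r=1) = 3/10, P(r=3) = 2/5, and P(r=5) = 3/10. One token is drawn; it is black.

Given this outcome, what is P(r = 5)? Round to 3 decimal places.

0.150

The likelihood of this draw under each hypothesis: P(data | r = 1) = (6/7) = 6/7; P(data | r = 3) = (4/7) = 4/7; P(data | r = 5) = (2/7) = 2/7.
Weighting by the prior gives 3/10 · 6/7 = 9/35, 2/5 · 4/7 = 8/35, 3/10 · 2/7 = 3/35; summing to 4/7.
Hence P(r = 5 | data) = (3/35) / (4/7) = 3/20.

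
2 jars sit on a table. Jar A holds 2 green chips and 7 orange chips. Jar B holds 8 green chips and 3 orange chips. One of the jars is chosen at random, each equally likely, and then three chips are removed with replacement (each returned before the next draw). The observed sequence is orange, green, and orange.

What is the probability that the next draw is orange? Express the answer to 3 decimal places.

The likelihood of the observed sequence under each hypothesis: P(data | jar A) = (7/9)(2/9)(7/9) = 0.13443; P(data | jar B) = (3/11)(8/11)(3/11) = 0.054095.
Weighting by the prior gives 1/2 · 0.13443 = 0.067215, 1/2 · 0.054095 = 0.027047; with total 0.094263.
The posterior is then P(jar A | data) = 0.71306, P(jar B | data) = 0.28694.
So P(orange next | data) = Σ P(orange next | H) P(H | data) = (7/9)(0.71306) + (3/11)(0.28694) = 0.63286.

0.633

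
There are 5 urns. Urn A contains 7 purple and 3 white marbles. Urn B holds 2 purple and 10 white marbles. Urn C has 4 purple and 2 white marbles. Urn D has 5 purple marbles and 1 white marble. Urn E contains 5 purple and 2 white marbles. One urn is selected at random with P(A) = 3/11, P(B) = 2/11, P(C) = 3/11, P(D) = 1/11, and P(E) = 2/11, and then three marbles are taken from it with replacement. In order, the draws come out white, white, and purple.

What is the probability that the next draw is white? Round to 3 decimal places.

0.461

Under each hypothesis, the probability of the observed sequence is: P(data | urn A) = (3/10)(3/10)(7/10) = 0.063; P(data | urn B) = (10/12)(10/12)(2/12) = 0.11574; P(data | urn C) = (2/6)(2/6)(4/6) = 0.074074; P(data | urn D) = (1/6)(1/6)(5/6) = 0.023148; P(data | urn E) = (2/7)(2/7)(5/7) = 0.058309.
Weighting by the prior gives 3/11 · 0.063 = 0.017182, 2/11 · 0.11574 = 0.021044, 3/11 · 0.074074 = 0.020202, 1/11 · 0.023148 = 0.0021044, 2/11 · 0.058309 = 0.010602; with total 0.071134.
The posterior is then P(urn A | data) = 0.24154, P(urn B | data) = 0.29583, P(urn C | data) = 0.284, P(urn D | data) = 0.029583, P(urn E | data) = 0.14904.
Averaging over the posterior, P(white next | data) = (3/10)(0.24154) + (5/6)(0.29583) + (1/3)(0.284) + (1/6)(0.029583) + (2/7)(0.14904) = 0.46117.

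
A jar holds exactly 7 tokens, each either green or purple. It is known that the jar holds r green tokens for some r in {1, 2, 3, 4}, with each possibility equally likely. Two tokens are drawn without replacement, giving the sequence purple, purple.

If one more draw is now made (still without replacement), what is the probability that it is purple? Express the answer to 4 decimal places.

0.6176

Compute the likelihood of the observed sequence for each case: P(data | r = 1) = (6/7)(5/6) = 5/7; P(data | r = 2) = (5/7)(4/6) = 10/21; P(data | r = 3) = (4/7)(3/6) = 2/7; P(data | r = 4) = (3/7)(2/6) = 1/7.
Weighting by the prior gives 1/4 · 5/7 = 5/28, 1/4 · 10/21 = 5/42, 1/4 · 2/7 = 1/14, 1/4 · 1/7 = 1/28; summing to 17/42.
The posterior is then P(r = 1 | data) = 15/34, P(r = 2 | data) = 5/17, P(r = 3 | data) = 3/17, P(r = 4 | data) = 3/34.
Averaging over the posterior, P(purple next | data) = (4/5)(15/34) + (3/5)(5/17) + (2/5)(3/17) + (1/5)(3/34) = 21/34.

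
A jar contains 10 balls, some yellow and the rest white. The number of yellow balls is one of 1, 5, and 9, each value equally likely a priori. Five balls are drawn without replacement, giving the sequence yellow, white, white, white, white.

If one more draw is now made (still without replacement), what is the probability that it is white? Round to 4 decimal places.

For each hypothesis, P(data | H) works out to: P(data | r = 1) = (1/10)(9/9)(8/8)(7/7)(6/6) = 0.1; P(data | r = 5) = (5/10)(5/9)(4/8)(3/7)(2/6) = 0.019841; P(data | r = 9) = (9/10)(1/9)(0/8) = 0.
The prior-weighted likelihoods are 1/3 · 0.1 = 0.033333, 1/3 · 0.019841 = 0.0066138, 1/3 · 0 = 0; with total 0.039947.
The posterior is then P(r = 1 | data) = 0.83444, P(r = 5 | data) = 0.16556, P(r = 9 | data) = 0.
Averaging over the posterior, P(white next | data) = (1)(0.83444) + (1/5)(0.16556) = 0.86755.

0.8675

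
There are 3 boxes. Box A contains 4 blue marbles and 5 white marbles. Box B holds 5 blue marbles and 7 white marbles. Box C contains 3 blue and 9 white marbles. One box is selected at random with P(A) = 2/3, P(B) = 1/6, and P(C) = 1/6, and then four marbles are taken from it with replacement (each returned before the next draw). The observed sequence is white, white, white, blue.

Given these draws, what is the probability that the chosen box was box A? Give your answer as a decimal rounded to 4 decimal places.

0.6183

Compute the likelihood of the observed sequence for each case: P(data | box A) = (5/9)(5/9)(5/9)(4/9) = 0.076208; P(data | box B) = (7/12)(7/12)(7/12)(5/12) = 0.082706; P(data | box C) = (9/12)(9/12)(9/12)(3/12) = 0.10547.
The prior-weighted likelihoods are 2/3 · 0.076208 = 0.050805, 1/6 · 0.082706 = 0.013784, 1/6 · 0.10547 = 0.017578; summing to 0.082168.
So P(box A | data) = (0.050805) / (0.082168) = 0.61831.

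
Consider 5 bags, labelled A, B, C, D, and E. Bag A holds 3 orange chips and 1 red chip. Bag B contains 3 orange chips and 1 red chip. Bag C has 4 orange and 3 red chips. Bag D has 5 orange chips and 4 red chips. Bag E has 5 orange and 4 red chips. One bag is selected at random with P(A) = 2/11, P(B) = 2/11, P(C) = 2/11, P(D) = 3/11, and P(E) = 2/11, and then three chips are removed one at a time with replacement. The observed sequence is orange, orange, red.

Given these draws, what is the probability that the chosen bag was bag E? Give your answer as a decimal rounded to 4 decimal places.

0.1795

For each hypothesis, P(data | H) works out to: P(data | bag A) = (3/4)(3/4)(1/4) = 0.14062; P(data | bag B) = (3/4)(3/4)(1/4) = 0.14062; P(data | bag C) = (4/7)(4/7)(3/7) = 0.13994; P(data | bag D) = (5/9)(5/9)(4/9) = 0.13717; P(data | bag E) = (5/9)(5/9)(4/9) = 0.13717.
The prior-weighted likelihoods are 2/11 · 0.14062 = 0.025568, 2/11 · 0.14062 = 0.025568, 2/11 · 0.13994 = 0.025444, 3/11 · 0.13717 = 0.037411, 2/11 · 0.13717 = 0.024941; with total 0.13893.
So P(bag E | data) = (0.024941) / (0.13893) = 0.17952.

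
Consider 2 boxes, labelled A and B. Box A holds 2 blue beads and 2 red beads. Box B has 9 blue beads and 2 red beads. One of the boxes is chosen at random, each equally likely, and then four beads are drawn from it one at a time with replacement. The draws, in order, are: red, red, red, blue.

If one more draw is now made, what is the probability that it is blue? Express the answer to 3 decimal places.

0.523

Under each hypothesis, the probability of the observed sequence is: P(data | box A) = (2/4)(2/4)(2/4)(2/4) = 0.0625; P(data | box B) = (2/11)(2/11)(2/11)(9/11) = 0.0049177.
Weighting by the prior gives 1/2 · 0.0625 = 0.03125, 1/2 · 0.0049177 = 0.0024588; these sum to 0.033709.
Dividing through by the total gives posterior P(box A | data) = 0.92706, P(box B | data) = 0.072944.
The predictive probability is P(blue next | data) = (1/2)(0.92706) + (9/11)(0.072944) = 0.52321.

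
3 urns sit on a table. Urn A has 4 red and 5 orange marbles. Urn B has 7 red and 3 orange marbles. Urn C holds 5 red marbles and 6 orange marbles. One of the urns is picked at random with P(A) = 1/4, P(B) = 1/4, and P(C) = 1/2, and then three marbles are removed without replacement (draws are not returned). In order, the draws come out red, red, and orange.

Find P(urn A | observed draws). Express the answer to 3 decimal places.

0.222

The likelihood of the observed sequence under each hypothesis: P(data | urn A) = (4/9)(3/8)(5/7) = 0.11905; P(data | urn B) = (7/10)(6/9)(3/8) = 0.175; P(data | urn C) = (5/11)(4/10)(6/9) = 0.12121.
Weighting by the prior gives 1/4 · 0.11905 = 0.029762, 1/4 · 0.175 = 0.04375, 1/2 · 0.12121 = 0.060606; these sum to 0.13412.
Hence P(urn A | data) = (0.029762) / (0.13412) = 0.22191.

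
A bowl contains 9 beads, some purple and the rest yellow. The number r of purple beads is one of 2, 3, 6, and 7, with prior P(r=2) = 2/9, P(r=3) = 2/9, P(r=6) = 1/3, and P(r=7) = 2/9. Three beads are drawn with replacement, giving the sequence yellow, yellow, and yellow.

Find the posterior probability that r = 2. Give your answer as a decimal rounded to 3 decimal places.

0.565

For each hypothesis, P(data | H) works out to: P(data | r = 2) = (7/9)(7/9)(7/9) = 0.47051; P(data | r = 3) = (6/9)(6/9)(6/9) = 0.2963; P(data | r = 6) = (3/9)(3/9)(3/9) = 0.037037; P(data | r = 7) = (2/9)(2/9)(2/9) = 0.010974.
Multiplying each by its prior: 2/9 · 0.47051 = 0.10456, 2/9 · 0.2963 = 0.065844, 1/3 · 0.037037 = 0.012346, 2/9 · 0.010974 = 0.0024387; with total 0.18519.
So P(r = 2 | data) = (0.10456) / (0.18519) = 0.56461.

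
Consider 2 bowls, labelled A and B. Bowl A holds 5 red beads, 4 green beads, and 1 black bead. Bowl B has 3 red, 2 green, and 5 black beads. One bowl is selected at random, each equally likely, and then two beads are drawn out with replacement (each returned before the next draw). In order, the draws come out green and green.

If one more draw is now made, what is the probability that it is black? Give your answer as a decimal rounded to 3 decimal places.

Under each hypothesis, the probability of the observed sequence is: P(data | bowl A) = (4/10)(4/10) = 4/25; P(data | bowl B) = (2/10)(2/10) = 1/25.
Weighting by the prior gives 1/2 · 4/25 = 2/25, 1/2 · 1/25 = 1/50; with total 1/10.
Dividing through by the total gives posterior P(bowl A | data) = 4/5, P(bowl B | data) = 1/5.
So P(black next | data) = Σ P(black next | H) P(H | data) = (1/10)(4/5) + (1/2)(1/5) = 9/50.

0.180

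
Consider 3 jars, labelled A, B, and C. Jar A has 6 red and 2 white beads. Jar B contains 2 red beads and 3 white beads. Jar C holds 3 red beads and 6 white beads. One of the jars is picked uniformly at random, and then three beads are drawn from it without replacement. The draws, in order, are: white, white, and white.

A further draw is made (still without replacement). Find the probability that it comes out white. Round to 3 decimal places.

0.352

The likelihood of the observed sequence under each hypothesis: P(data | jar A) = (2/8)(1/7)(0/6) = 0; P(data | jar B) = (3/5)(2/4)(1/3) = 1/10; P(data | jar C) = (6/9)(5/8)(4/7) = 5/21.
Weighting by the prior gives 1/3 · 0 = 0, 1/3 · 1/10 = 1/30, 1/3 · 5/21 = 5/63; with total 71/630.
Dividing through by the total gives posterior P(jar A | data) = 0, P(jar B | data) = 21/71, P(jar C | data) = 50/71.
The predictive probability is P(white next | data) = (0)(21/71) + (1/2)(50/71) = 25/71.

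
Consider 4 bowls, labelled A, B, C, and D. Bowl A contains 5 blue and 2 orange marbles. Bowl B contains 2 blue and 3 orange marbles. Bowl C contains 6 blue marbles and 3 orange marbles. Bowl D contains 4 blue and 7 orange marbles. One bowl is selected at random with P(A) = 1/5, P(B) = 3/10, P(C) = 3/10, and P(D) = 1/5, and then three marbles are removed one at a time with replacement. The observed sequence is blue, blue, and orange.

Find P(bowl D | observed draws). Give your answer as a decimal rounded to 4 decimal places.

0.1412

Compute the likelihood of the observed sequence for each case: P(data | bowl A) = (5/7)(5/7)(2/7) = 0.14577; P(data | bowl B) = (2/5)(2/5)(3/5) = 0.096; P(data | bowl C) = (6/9)(6/9)(3/9) = 0.14815; P(data | bowl D) = (4/11)(4/11)(7/11) = 0.084147.
The prior-weighted likelihoods are 1/5 · 0.14577 = 0.029155, 3/10 · 0.096 = 0.0288, 3/10 · 0.14815 = 0.044444, 1/5 · 0.084147 = 0.016829; summing to 0.11923.
Therefore the posterior P(bowl D | data) = (0.016829) / (0.11923) = 0.14115.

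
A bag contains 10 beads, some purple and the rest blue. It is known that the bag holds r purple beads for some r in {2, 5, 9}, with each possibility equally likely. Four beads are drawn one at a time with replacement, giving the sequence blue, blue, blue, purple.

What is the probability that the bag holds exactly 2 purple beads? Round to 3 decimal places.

0.618

For each hypothesis, P(data | H) works out to: P(data | r = 2) = (8/10)(8/10)(8/10)(2/10) = 0.1024; P(data | r = 5) = (5/10)(5/10)(5/10)(5/10) = 0.0625; P(data | r = 9) = (1/10)(1/10)(1/10)(9/10) = 0.0009.
Multiplying each by its prior: 1/3 · 0.1024 = 0.034133, 1/3 · 0.0625 = 0.020833, 1/3 · 0.0009 = 0.0003; with total 0.055267.
Therefore the posterior P(r = 2 | data) = (0.034133) / (0.055267) = 0.61761.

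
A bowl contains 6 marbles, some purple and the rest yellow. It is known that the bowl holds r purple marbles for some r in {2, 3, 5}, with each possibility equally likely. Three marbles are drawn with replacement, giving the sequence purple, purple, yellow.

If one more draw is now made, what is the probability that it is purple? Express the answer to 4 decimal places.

0.5833

Compute the likelihood of the observed sequence for each case: P(data | r = 2) = (2/6)(2/6)(4/6) = 2/27; P(data | r = 3) = (3/6)(3/6)(3/6) = 1/8; P(data | r = 5) = (5/6)(5/6)(1/6) = 25/216.
Multiplying each by its prior: 1/3 · 2/27 = 2/81, 1/3 · 1/8 = 1/24, 1/3 · 25/216 = 25/648; summing to 17/162.
Normalising, the posterior is P(r = 2 | data) = 4/17, P(r = 3 | data) = 27/68, P(r = 5 | data) = 25/68.
The predictive probability is P(purple next | data) = (1/3)(4/17) + (1/2)(27/68) + (5/6)(25/68) = 7/12.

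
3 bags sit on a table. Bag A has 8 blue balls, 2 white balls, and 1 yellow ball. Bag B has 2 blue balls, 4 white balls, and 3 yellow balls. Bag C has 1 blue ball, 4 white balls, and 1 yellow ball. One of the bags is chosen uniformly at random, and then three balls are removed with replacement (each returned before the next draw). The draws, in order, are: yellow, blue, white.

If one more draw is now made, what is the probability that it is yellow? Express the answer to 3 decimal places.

Under each hypothesis, the probability of the observed sequence is: P(data | bag A) = (1/11)(8/11)(2/11) = 0.012021; P(data | bag B) = (3/9)(2/9)(4/9) = 0.032922; P(data | bag C) = (1/6)(1/6)(4/6) = 0.018519.
Multiplying each by its prior: 1/3 · 0.012021 = 0.004007, 1/3 · 0.032922 = 0.010974, 1/3 · 0.018519 = 0.0061728; these sum to 0.021154.
The posterior is then P(bag A | data) = 0.18942, P(bag B | data) = 0.51877, P(bag C | data) = 0.29181.
So P(yellow next | data) = Σ P(yellow next | H) P(H | data) = (1/11)(0.18942) + (1/3)(0.51877) + (1/6)(0.29181) = 0.23878.

0.239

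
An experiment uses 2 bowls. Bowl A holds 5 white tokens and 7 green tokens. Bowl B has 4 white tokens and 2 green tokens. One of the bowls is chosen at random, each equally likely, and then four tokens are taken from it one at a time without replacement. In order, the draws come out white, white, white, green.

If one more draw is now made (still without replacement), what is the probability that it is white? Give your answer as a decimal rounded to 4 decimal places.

0.4476

Under each hypothesis, the probability of the observed sequence is: P(data | bowl A) = (5/12)(4/11)(3/10)(7/9) = 0.035354; P(data | bowl B) = (4/6)(3/5)(2/4)(2/3) = 0.13333.
The prior-weighted likelihoods are 1/2 · 0.035354 = 0.017677, 1/2 · 0.13333 = 0.066667; summing to 0.084343.
Normalising, the posterior is P(bowl A | data) = 0.20958, P(bowl B | data) = 0.79042.
The predictive probability is P(white next | data) = (1/4)(0.20958) + (1/2)(0.79042) = 0.4476.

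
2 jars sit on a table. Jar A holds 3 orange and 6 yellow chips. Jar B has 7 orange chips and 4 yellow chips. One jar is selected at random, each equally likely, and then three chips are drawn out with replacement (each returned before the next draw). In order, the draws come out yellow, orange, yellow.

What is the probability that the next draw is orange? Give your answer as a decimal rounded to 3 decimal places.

0.443

Compute the likelihood of the observed sequence for each case: P(data | jar A) = (6/9)(3/9)(6/9) = 0.14815; P(data | jar B) = (4/11)(7/11)(4/11) = 0.084147.
Weighting by the prior gives 1/2 · 0.14815 = 0.074074, 1/2 · 0.084147 = 0.042074; summing to 0.11615.
The posterior is then P(jar A | data) = 0.63776, P(jar B | data) = 0.36224.
The predictive probability is P(orange next | data) = (1/3)(0.63776) + (7/11)(0.36224) = 0.4431.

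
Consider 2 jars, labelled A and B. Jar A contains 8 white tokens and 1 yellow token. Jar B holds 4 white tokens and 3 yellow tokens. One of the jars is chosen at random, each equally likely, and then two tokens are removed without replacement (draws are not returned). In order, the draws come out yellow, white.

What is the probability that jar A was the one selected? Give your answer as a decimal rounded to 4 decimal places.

For each hypothesis, P(data | H) works out to: P(data | jar A) = (1/9)(8/8) = 1/9; P(data | jar B) = (3/7)(4/6) = 2/7.
The prior-weighted likelihoods are 1/2 · 1/9 = 1/18, 1/2 · 2/7 = 1/7; with total 25/126.
By Bayes' rule, P(jar A | data) = (1/18) / (25/126) = 7/25.

0.2800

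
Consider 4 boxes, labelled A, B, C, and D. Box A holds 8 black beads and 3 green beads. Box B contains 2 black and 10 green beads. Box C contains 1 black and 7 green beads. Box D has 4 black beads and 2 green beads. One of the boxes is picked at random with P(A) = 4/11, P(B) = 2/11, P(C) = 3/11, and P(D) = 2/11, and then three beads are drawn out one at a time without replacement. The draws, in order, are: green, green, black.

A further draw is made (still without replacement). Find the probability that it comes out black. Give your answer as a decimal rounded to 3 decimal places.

0.342

For each hypothesis, P(data | H) works out to: P(data | box A) = (3/11)(2/10)(8/9) = 0.048485; P(data | box B) = (10/12)(9/11)(2/10) = 0.13636; P(data | box C) = (7/8)(6/7)(1/6) = 0.125; P(data | box D) = (2/6)(1/5)(4/4) = 0.066667.
Weighting by the prior gives 4/11 · 0.048485 = 0.017631, 2/11 · 0.13636 = 0.024793, 3/11 · 0.125 = 0.034091, 2/11 · 0.066667 = 0.012121; with total 0.088636.
Normalising, the posterior is P(box A | data) = 0.19891, P(box B | data) = 0.27972, P(box C | data) = 0.38462, P(box D | data) = 0.13675.
The predictive probability is P(black next | data) = (7/8)(0.19891) + (1/9)(0.27972) + (0)(0.38462) + (1)(0.13675) = 0.34188.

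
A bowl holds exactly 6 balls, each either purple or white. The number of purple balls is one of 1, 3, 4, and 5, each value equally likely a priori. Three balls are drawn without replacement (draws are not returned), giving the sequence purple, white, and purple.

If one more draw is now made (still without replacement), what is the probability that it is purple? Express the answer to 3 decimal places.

0.677

For each hypothesis, P(data | H) works out to: P(data | r = 1) = (1/6)(5/5)(0/4) = 0; P(data | r = 3) = (3/6)(3/5)(2/4) = 3/20; P(data | r = 4) = (4/6)(2/5)(3/4) = 1/5; P(data | r = 5) = (5/6)(1/5)(4/4) = 1/6.
Weighting by the prior gives 1/4 · 0 = 0, 1/4 · 3/20 = 3/80, 1/4 · 1/5 = 1/20, 1/4 · 1/6 = 1/24; summing to 31/240.
The posterior is then P(r = 1 | data) = 0, P(r = 3 | data) = 9/31, P(r = 4 | data) = 12/31, P(r = 5 | data) = 10/31.
Averaging over the posterior, P(purple next | data) = (1/3)(9/31) + (2/3)(12/31) + (1)(10/31) = 21/31.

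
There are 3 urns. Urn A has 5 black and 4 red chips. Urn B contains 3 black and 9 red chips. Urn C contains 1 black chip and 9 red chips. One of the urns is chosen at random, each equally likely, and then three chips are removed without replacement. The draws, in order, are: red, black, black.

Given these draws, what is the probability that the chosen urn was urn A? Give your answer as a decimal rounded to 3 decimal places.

The likelihood of the observed sequence under each hypothesis: P(data | urn A) = (4/9)(5/8)(4/7) = 0.15873; P(data | urn B) = (9/12)(3/11)(2/10) = 0.040909; P(data | urn C) = (9/10)(1/9)(0/8) = 0.
The prior-weighted likelihoods are 1/3 · 0.15873 = 0.05291, 1/3 · 0.040909 = 0.013636, 1/3 · 0 = 0; these sum to 0.066546.
Therefore the posterior P(urn A | data) = (0.05291) / (0.066546) = 0.79508.

0.795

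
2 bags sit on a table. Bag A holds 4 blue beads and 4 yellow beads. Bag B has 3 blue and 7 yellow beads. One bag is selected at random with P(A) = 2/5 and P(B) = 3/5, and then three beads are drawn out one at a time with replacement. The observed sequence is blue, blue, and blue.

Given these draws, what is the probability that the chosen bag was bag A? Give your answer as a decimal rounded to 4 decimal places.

Under each hypothesis, the probability of the observed sequence is: P(data | bag A) = (4/8)(4/8)(4/8) = 0.125; P(data | bag B) = (3/10)(3/10)(3/10) = 0.027.
Multiplying each by its prior: 2/5 · 0.125 = 0.05, 3/5 · 0.027 = 0.0162; summing to 0.0662.
Therefore the posterior P(bag A | data) = (0.05) / (0.0662) = 0.75529.

0.7553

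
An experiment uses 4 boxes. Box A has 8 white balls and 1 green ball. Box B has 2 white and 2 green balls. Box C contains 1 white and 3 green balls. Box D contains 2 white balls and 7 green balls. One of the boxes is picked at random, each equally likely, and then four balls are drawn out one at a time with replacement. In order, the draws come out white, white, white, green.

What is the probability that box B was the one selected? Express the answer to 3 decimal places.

Under each hypothesis, the probability of the observed sequence is: P(data | box A) = (8/9)(8/9)(8/9)(1/9) = 0.078037; P(data | box B) = (2/4)(2/4)(2/4)(2/4) = 0.0625; P(data | box C) = (1/4)(1/4)(1/4)(3/4) = 0.011719; P(data | box D) = (2/9)(2/9)(2/9)(7/9) = 0.0085353.
Weighting by the prior gives 1/4 · 0.078037 = 0.019509, 1/4 · 0.0625 = 0.015625, 1/4 · 0.011719 = 0.0029297, 1/4 · 0.0085353 = 0.0021338; these sum to 0.040198.
Therefore the posterior P(box B | data) = (0.015625) / (0.040198) = 0.3887.

0.389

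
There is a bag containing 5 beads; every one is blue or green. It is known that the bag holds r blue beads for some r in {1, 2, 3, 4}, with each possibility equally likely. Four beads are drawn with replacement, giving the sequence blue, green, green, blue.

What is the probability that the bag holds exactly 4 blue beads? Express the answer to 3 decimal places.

For each hypothesis, P(data | H) works out to: P(data | r = 1) = (1/5)(4/5)(4/5)(1/5) = 16/625; P(data | r = 2) = (2/5)(3/5)(3/5)(2/5) = 36/625; P(data | r = 3) = (3/5)(2/5)(2/5)(3/5) = 36/625; P(data | r = 4) = (4/5)(1/5)(1/5)(4/5) = 16/625.
The prior-weighted likelihoods are 1/4 · 16/625 = 4/625, 1/4 · 36/625 = 9/625, 1/4 · 36/625 = 9/625, 1/4 · 16/625 = 4/625; summing to 26/625.
Therefore the posterior P(r = 4 | data) = (4/625) / (26/625) = 2/13.

0.154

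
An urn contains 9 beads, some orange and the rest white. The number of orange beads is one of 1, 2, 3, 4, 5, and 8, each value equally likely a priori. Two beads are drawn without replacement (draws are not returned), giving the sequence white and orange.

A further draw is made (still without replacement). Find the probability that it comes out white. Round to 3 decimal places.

0.601

Under each hypothesis, the probability of the observed sequence is: P(data | r = 1) = (8/9)(1/8) = 1/9; P(data | r = 2) = (7/9)(2/8) = 7/36; P(data | r = 3) = (6/9)(3/8) = 1/4; P(data | r = 4) = (5/9)(4/8) = 5/18; P(data | r = 5) = (4/9)(5/8) = 5/18; P(data | r = 8) = (1/9)(8/8) = 1/9.
The prior-weighted likelihoods are 1/6 · 1/9 = 1/54, 1/6 · 7/36 = 7/216, 1/6 · 1/4 = 1/24, 1/6 · 5/18 = 5/108, 1/6 · 5/18 = 5/108, 1/6 · 1/9 = 1/54; summing to 11/54.
Normalising, the posterior is P(r = 1 | data) = 1/11, P(r = 2 | data) = 7/44, P(r = 3 | data) = 9/44, P(r = 4 | data) = 5/22, P(r = 5 | data) = 5/22, P(r = 8 | data) = 1/11.
Averaging over the posterior, P(white next | data) = (1)(1/11) + (6/7)(7/44) + (5/7)(9/44) + (4/7)(5/22) + (3/7)(5/22) + (0)(1/11) = 185/308.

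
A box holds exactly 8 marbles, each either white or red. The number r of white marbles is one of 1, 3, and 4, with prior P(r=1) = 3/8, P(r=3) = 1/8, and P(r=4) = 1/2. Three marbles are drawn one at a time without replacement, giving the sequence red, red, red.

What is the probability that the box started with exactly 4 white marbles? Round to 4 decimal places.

Compute the likelihood of the observed sequence for each case: P(data | r = 1) = (7/8)(6/7)(5/6) = 5/8; P(data | r = 3) = (5/8)(4/7)(3/6) = 5/28; P(data | r = 4) = (4/8)(3/7)(2/6) = 1/14.
Multiplying each by its prior: 3/8 · 5/8 = 15/64, 1/8 · 5/28 = 5/224, 1/2 · 1/14 = 1/28; these sum to 131/448.
By Bayes' rule, P(r = 4 | data) = (1/28) / (131/448) = 16/131.

0.1221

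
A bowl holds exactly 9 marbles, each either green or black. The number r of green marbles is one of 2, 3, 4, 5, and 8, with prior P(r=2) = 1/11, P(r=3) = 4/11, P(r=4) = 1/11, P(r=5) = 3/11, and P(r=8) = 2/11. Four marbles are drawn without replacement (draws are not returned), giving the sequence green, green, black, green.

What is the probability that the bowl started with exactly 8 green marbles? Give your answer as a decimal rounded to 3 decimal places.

0.406

The likelihood of the observed sequence under each hypothesis: P(data | r = 2) = (2/9)(1/8)(7/7)(0/6) = 0; P(data | r = 3) = (3/9)(2/8)(6/7)(1/6) = 0.011905; P(data | r = 4) = (4/9)(3/8)(5/7)(2/6) = 0.039683; P(data | r = 5) = (5/9)(4/8)(4/7)(3/6) = 0.079365; P(data | r = 8) = (8/9)(7/8)(1/7)(6/6) = 0.11111.
Multiplying each by its prior: 1/11 · 0 = 0, 4/11 · 0.011905 = 0.004329, 1/11 · 0.039683 = 0.0036075, 3/11 · 0.079365 = 0.021645, 2/11 · 0.11111 = 0.020202; these sum to 0.049784.
Therefore the posterior P(r = 8 | data) = (0.020202) / (0.049784) = 0.4058.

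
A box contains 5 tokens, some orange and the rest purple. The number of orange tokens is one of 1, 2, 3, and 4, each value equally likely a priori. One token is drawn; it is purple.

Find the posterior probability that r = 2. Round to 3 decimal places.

Compute the likelihood of this draw for each case: P(data | r = 1) = (4/5) = 4/5; P(data | r = 2) = (3/5) = 3/5; P(data | r = 3) = (2/5) = 2/5; P(data | r = 4) = (1/5) = 1/5.
The prior-weighted likelihoods are 1/4 · 4/5 = 1/5, 1/4 · 3/5 = 3/20, 1/4 · 2/5 = 1/10, 1/4 · 1/5 = 1/20; these sum to 1/2.
So P(r = 2 | data) = (3/20) / (1/2) = 3/10.

0.300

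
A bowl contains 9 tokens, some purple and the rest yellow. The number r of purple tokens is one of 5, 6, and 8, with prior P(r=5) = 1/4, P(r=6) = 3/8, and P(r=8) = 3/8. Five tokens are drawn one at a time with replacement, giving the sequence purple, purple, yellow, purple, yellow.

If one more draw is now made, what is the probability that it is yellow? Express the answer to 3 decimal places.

0.342

For each hypothesis, P(data | H) works out to: P(data | r = 5) = (5/9)(5/9)(4/9)(5/9)(4/9) = 0.03387; P(data | r = 6) = (6/9)(6/9)(3/9)(6/9)(3/9) = 0.032922; P(data | r = 8) = (8/9)(8/9)(1/9)(8/9)(1/9) = 0.0086708.
Multiplying each by its prior: 1/4 · 0.03387 = 0.0084675, 3/8 · 0.032922 = 0.012346, 3/8 · 0.0086708 = 0.0032515; with total 0.024065.
Dividing through by the total gives posterior P(r = 5 | data) = 0.35186, P(r = 6 | data) = 0.51302, P(r = 8 | data) = 0.13512.
The predictive probability is P(yellow next | data) = (4/9)(0.35186) + (1/3)(0.51302) + (1/9)(0.13512) = 0.3424.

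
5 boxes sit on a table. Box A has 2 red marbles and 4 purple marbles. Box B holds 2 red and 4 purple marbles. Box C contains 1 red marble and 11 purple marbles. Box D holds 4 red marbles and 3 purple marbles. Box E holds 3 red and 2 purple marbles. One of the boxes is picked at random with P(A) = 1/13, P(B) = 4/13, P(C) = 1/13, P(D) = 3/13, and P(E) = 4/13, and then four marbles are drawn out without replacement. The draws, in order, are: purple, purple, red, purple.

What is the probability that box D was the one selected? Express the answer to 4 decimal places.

0.1026

For each hypothesis, P(data | H) works out to: P(data | box A) = (4/6)(3/5)(2/4)(2/3) = 2/15; P(data | box B) = (4/6)(3/5)(2/4)(2/3) = 2/15; P(data | box C) = (11/12)(10/11)(1/10)(9/9) = 1/12; P(data | box D) = (3/7)(2/6)(4/5)(1/4) = 1/35; P(data | box E) = (2/5)(1/4)(3/3)(0/2) = 0.
Weighting by the prior gives 1/13 · 2/15 = 2/195, 4/13 · 2/15 = 8/195, 1/13 · 1/12 = 1/156, 3/13 · 1/35 = 3/455, 4/13 · 0 = 0; with total 9/140.
Hence P(box D | data) = (3/455) / (9/140) = 4/39.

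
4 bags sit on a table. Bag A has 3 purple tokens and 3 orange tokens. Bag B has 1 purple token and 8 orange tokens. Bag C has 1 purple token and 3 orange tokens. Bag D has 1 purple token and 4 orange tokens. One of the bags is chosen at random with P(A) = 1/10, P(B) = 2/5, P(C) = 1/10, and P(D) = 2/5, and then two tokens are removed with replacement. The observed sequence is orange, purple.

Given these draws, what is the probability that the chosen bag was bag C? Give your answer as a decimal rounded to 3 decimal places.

The likelihood of the observed sequence under each hypothesis: P(data | bag A) = (3/6)(3/6) = 0.25; P(data | bag B) = (8/9)(1/9) = 0.098765; P(data | bag C) = (3/4)(1/4) = 0.1875; P(data | bag D) = (4/5)(1/5) = 0.16.
Multiplying each by its prior: 1/10 · 0.25 = 0.025, 2/5 · 0.098765 = 0.039506, 1/10 · 0.1875 = 0.01875, 2/5 · 0.16 = 0.064; these sum to 0.14726.
By Bayes' rule, P(bag C | data) = (0.01875) / (0.14726) = 0.12733.

0.127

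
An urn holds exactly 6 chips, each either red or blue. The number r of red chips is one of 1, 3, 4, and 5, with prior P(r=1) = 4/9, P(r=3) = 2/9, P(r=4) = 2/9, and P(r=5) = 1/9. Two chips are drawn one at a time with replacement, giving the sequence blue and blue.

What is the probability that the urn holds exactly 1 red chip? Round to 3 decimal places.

The likelihood of the observed sequence under each hypothesis: P(data | r = 1) = (5/6)(5/6) = 25/36; P(data | r = 3) = (3/6)(3/6) = 1/4; P(data | r = 4) = (2/6)(2/6) = 1/9; P(data | r = 5) = (1/6)(1/6) = 1/36.
Weighting by the prior gives 4/9 · 25/36 = 25/81, 2/9 · 1/4 = 1/18, 2/9 · 1/9 = 2/81, 1/9 · 1/36 = 1/324; these sum to 127/324.
So P(r = 1 | data) = (25/81) / (127/324) = 100/127.

0.787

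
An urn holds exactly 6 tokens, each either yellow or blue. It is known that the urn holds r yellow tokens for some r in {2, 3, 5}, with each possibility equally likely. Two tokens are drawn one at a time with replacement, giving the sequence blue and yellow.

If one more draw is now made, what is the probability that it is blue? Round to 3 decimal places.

For each hypothesis, P(data | H) works out to: P(data | r = 2) = (4/6)(2/6) = 2/9; P(data | r = 3) = (3/6)(3/6) = 1/4; P(data | r = 5) = (1/6)(5/6) = 5/36.
The prior-weighted likelihoods are 1/3 · 2/9 = 2/27, 1/3 · 1/4 = 1/12, 1/3 · 5/36 = 5/108; these sum to 11/54.
The posterior is then P(r = 2 | data) = 4/11, P(r = 3 | data) = 9/22, P(r = 5 | data) = 5/22.
Averaging over the posterior, P(blue next | data) = (2/3)(4/11) + (1/2)(9/22) + (1/6)(5/22) = 16/33.

0.485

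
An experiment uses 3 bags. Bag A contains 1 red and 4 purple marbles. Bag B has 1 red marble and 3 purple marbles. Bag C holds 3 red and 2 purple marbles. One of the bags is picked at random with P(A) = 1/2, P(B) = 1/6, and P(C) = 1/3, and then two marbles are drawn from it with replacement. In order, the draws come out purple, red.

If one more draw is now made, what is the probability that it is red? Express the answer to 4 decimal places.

0.3755

For each hypothesis, P(data | H) works out to: P(data | bag A) = (4/5)(1/5) = 4/25; P(data | bag B) = (3/4)(1/4) = 3/16; P(data | bag C) = (2/5)(3/5) = 6/25.
Weighting by the prior gives 1/2 · 4/25 = 2/25, 1/6 · 3/16 = 1/32, 1/3 · 6/25 = 2/25; with total 153/800.
The posterior is then P(bag A | data) = 0.4183, P(bag B | data) = 0.1634, P(bag C | data) = 0.4183.
Averaging over the posterior, P(red next | data) = (1/5)(0.4183) + (1/4)(0.1634) + (3/5)(0.4183) = 0.37549.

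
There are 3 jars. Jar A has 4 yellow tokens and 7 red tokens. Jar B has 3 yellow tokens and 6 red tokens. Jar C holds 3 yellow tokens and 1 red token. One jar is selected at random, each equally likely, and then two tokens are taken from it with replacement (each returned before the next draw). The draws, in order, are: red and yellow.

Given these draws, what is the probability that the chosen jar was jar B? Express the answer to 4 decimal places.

0.3466

For each hypothesis, P(data | H) works out to: P(data | jar A) = (7/11)(4/11) = 0.2314; P(data | jar B) = (6/9)(3/9) = 0.22222; P(data | jar C) = (1/4)(3/4) = 0.1875.
Weighting by the prior gives 1/3 · 0.2314 = 0.077135, 1/3 · 0.22222 = 0.074074, 1/3 · 0.1875 = 0.0625; these sum to 0.21371.
So P(jar B | data) = (0.074074) / (0.21371) = 0.34661.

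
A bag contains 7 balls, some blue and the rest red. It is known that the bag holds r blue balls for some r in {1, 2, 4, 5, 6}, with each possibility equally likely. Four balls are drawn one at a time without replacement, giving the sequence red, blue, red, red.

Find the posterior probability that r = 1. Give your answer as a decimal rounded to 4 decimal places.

For each hypothesis, P(data | H) works out to: P(data | r = 1) = (6/7)(1/6)(5/5)(4/4) = 1/7; P(data | r = 2) = (5/7)(2/6)(4/5)(3/4) = 1/7; P(data | r = 4) = (3/7)(4/6)(2/5)(1/4) = 1/35; P(data | r = 5) = (2/7)(5/6)(1/5)(0/4) = 0; P(data | r = 6) = (1/7)(6/6)(0/5) = 0.
The prior-weighted likelihoods are 1/5 · 1/7 = 1/35, 1/5 · 1/7 = 1/35, 1/5 · 1/35 = 1/175, 1/5 · 0 = 0, 1/5 · 0 = 0; with total 11/175.
By Bayes' rule, P(r = 1 | data) = (1/35) / (11/175) = 5/11.

0.4545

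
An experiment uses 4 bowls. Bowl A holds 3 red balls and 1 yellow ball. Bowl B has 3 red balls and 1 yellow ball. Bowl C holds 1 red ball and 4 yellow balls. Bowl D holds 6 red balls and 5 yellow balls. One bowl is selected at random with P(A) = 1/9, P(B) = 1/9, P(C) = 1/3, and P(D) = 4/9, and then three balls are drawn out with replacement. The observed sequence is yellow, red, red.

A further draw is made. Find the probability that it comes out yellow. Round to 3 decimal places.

0.428

For each hypothesis, P(data | H) works out to: P(data | bowl A) = (1/4)(3/4)(3/4) = 0.14062; P(data | bowl B) = (1/4)(3/4)(3/4) = 0.14062; P(data | bowl C) = (4/5)(1/5)(1/5) = 0.032; P(data | bowl D) = (5/11)(6/11)(6/11) = 0.13524.
Weighting by the prior gives 1/9 · 0.14062 = 0.015625, 1/9 · 0.14062 = 0.015625, 1/3 · 0.032 = 0.010667, 4/9 · 0.13524 = 0.060105; these sum to 0.10202.
The posterior is then P(bowl A | data) = 0.15315, P(bowl B | data) = 0.15315, P(bowl C | data) = 0.10455, P(bowl D | data) = 0.58914.
Averaging over the posterior, P(yellow next | data) = (1/4)(0.15315) + (1/4)(0.15315) + (4/5)(0.10455) + (5/11)(0.58914) = 0.42801.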